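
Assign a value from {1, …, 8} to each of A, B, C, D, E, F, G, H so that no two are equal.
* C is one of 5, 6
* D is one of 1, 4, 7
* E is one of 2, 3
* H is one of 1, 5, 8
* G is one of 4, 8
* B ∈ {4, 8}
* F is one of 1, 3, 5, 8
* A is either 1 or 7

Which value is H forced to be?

5

The 8 variables together cover exactly {1, 2, 3, 4, 5, 6, 7, 8} — 8 values for 8 variables — and 2 appears only in E's list, so E = 2.
The 7 still-open variables draw from only 7 values {1, 3, 4, 5, 6, 7, 8}, so each is used; only F can be 3, hence F = 3.
The 6 still-open variables together cover exactly {1, 4, 5, 6, 7, 8} — 6 values for 6 variables — and 6 appears only in C's list, so C = 6.
Among the 5 still-open variables, 5 fits only H (and all 5 values in {1, 4, 5, 7, 8} must be used), so H = 5.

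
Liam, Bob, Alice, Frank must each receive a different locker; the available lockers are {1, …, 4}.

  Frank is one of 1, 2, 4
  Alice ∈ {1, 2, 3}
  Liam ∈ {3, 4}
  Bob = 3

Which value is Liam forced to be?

4

Bob must be 3 (only option left). Strike 3 from Liam, Alice.
So Liam = 4.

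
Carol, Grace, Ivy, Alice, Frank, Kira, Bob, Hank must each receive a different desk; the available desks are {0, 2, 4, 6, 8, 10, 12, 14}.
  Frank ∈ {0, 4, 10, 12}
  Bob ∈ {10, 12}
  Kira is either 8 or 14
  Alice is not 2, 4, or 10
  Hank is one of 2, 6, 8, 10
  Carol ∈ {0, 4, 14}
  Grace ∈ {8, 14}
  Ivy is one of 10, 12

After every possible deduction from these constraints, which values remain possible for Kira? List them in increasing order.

Among the 8 variables, 2 fits only Hank (and all 8 values in {0, 2, 4, 6, 8, 10, 12, 14} must be used), so Hank = 2.
The 7 still-open variables draw from only 7 values {0, 4, 6, 8, 10, 12, 14}, so each is used; only Alice can be 6, hence Alice = 6.
Grace and Kira between them cover only {8, 14} — a naked pair. Remove those values from Carol.
Ivy and Bob share exactly the 2 values {10, 12}; by pigeonhole those values go to them, so strike 10, 12 from Frank.
No further eliminations apply; Kira can still be any of 8, 14.

8, 14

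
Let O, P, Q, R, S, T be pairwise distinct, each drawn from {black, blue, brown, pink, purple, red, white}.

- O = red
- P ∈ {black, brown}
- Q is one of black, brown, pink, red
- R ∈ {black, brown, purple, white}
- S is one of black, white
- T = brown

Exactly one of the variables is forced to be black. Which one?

P

O must be red (only option left). Strike red from Q.
That leaves T = brown. Eliminate brown elsewhere: P, Q, R.
So black goes to P.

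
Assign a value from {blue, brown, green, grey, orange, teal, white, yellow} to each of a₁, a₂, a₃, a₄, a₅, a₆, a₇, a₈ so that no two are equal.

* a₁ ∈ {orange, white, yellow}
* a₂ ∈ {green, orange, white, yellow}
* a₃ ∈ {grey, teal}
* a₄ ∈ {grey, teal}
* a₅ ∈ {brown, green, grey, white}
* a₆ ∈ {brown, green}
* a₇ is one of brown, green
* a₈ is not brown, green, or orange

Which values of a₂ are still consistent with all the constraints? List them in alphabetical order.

orange, yellow

Among the 8 variables, blue fits only a₈ (and all 8 values in {blue, brown, green, grey, orange, teal, white, yellow} must be used), so a₈ = blue.
a₃ and a₄ share exactly the 2 values {grey, teal}; by pigeonhole those values go to them, so strike grey, teal from a₅.
a₆ and a₇ between them cover only {brown, green} — a naked pair. Remove those values from a₂, a₅.
That leaves a₅ = white. So a₁, a₂ can't be white.
No further eliminations apply; a₂ can still be any of orange, yellow.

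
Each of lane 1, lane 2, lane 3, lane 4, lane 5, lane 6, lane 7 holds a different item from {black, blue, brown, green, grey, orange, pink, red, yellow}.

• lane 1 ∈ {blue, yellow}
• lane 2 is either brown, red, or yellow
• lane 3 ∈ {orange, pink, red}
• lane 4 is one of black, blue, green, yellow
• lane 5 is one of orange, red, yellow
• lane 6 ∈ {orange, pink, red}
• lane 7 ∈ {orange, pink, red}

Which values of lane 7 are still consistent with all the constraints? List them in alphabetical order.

The 3 variables lane 3, lane 6, lane 7 are confined to {orange, pink, red}, which locks those values in; drop them from lane 2, lane 5.
lane 5 must be yellow (only option left). Eliminate yellow elsewhere: lane 1, lane 2, lane 4.
That leaves lane 1 = blue. Remove blue from lane 4.
lane 2 must be brown (only option left).
No further eliminations apply; lane 7 can still be any of orange, pink, red.

orange, pink, red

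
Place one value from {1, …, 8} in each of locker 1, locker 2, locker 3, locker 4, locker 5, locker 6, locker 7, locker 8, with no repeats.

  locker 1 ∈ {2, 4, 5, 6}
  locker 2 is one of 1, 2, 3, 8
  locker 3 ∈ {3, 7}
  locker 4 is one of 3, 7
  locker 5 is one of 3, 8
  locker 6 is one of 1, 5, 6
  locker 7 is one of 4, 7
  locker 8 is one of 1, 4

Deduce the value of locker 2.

locker 3 and locker 4 share exactly the 2 values {3, 7}; by pigeonhole those values go to them, so strike 3, 7 from locker 2, locker 5, locker 7.
locker 5 has just one choice, so locker 5 = 8. Eliminate 8 elsewhere: locker 2.
locker 7's domain is down to {4}, so locker 7 = 4. Eliminate 4 elsewhere: locker 1, locker 8.
That leaves locker 8 = 1. So locker 2, locker 6 can't be 1.
So locker 2 = 2.

2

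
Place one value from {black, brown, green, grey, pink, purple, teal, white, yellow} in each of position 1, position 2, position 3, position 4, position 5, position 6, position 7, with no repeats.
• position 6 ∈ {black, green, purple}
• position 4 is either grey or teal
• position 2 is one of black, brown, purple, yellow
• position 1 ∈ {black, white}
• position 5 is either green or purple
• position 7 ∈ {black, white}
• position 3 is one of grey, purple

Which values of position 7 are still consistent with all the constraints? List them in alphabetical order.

black, white

position 1 and position 7 share exactly the 2 values {black, white}; by pigeonhole those values go to them, so strike black, white from position 2, position 6.
The 2 variables position 5 and position 6 are confined to {green, purple}, which locks those values in; drop them from position 2, position 3.
That leaves position 3 = grey. So position 4 can't be grey.
position 4 has just one choice, so position 4 = teal.
No further eliminations apply; position 7 can still be any of black, white.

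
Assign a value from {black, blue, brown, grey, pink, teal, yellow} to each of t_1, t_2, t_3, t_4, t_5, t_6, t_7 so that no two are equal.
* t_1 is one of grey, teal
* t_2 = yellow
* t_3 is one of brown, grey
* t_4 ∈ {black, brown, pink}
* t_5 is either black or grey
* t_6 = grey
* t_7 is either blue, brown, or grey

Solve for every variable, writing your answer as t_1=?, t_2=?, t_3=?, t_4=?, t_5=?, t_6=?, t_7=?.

t_1=teal, t_2=yellow, t_3=brown, t_4=pink, t_5=black, t_6=grey, t_7=blue

t_2's domain is down to {yellow}, so t_2 = yellow.
t_6 has just one choice, so t_6 = grey. So t_1, t_3, t_5, t_7 can't be grey.
t_1's domain is down to {teal}, so t_1 = teal.
t_3's domain is down to {brown}, so t_3 = brown. Strike brown from t_4, t_7.
t_5 must be black (only option left). Eliminate black elsewhere: t_4.
t_7's domain is down to {blue}, so t_7 = blue.
t_4 has just one choice, so t_4 = pink.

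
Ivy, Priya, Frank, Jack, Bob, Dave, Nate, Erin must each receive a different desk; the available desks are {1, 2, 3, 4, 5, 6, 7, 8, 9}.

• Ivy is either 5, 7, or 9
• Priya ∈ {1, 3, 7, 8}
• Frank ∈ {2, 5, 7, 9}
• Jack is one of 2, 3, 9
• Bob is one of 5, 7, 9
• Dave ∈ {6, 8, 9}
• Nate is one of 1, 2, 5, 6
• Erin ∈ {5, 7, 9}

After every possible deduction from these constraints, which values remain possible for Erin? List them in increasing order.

Ivy, Bob, Erin between them cover only {5, 7, 9} — a naked triple. Remove those values from Priya, Frank, Jack, Dave, Nate.
That leaves Frank = 2. Remove 2 from Jack, Nate.
Jack has just one choice, so Jack = 3. Strike 3 from Priya.
No further eliminations apply; Erin can still be any of 5, 7, 9.

5, 7, 9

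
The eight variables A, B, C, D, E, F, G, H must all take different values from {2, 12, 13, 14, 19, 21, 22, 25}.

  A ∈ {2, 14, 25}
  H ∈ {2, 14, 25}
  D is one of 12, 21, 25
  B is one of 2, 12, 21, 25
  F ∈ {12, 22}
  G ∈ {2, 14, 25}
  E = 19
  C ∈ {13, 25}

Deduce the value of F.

E must be 19 (only option left).
The 7 still-open variables together cover exactly {2, 12, 13, 14, 21, 22, 25} — 7 values for 7 variables — and 13 appears only in C's list, so C = 13.
Among the 6 still-open variables, 22 fits only F (and all 6 values in {2, 12, 14, 21, 22, 25} must be used), so F = 22.

22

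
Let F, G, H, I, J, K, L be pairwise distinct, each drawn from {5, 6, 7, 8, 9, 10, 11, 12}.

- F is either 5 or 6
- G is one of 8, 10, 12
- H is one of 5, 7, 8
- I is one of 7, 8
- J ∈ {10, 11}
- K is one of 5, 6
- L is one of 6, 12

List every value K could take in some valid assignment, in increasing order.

The 7 variables together cover exactly {5, 6, 7, 8, 10, 11, 12} — 7 values for 7 variables — and 11 appears only in J's list, so J = 11.
Among the 6 still-open variables, 10 fits only G (and all 6 values in {5, 6, 7, 8, 10, 12} must be used), so G = 10.
The 5 still-open variables draw from only 5 values {5, 6, 7, 8, 12}, so each is used; only L can be 12, hence L = 12.
F and K share exactly the 2 values {5, 6}; by pigeonhole those values go to them, so strike 5, 6 from H.
No further eliminations apply; K can still be any of 5, 6.

5, 6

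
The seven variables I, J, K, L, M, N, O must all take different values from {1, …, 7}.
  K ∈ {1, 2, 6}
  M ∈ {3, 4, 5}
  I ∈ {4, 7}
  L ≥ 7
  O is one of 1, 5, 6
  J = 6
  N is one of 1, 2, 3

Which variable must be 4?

J's domain is down to {6}, so J = 6. Remove 6 from K, O.
L's domain is down to {7}, so L = 7. Remove 7 from I.
So 4 goes to I.

I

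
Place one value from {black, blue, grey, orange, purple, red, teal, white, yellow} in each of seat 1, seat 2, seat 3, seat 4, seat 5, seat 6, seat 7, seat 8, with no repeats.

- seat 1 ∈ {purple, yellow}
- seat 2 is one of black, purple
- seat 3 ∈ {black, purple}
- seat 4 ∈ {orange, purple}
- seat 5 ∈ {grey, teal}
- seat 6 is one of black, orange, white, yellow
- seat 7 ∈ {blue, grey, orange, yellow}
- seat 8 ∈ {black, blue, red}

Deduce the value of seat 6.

The 2 variables seat 2 and seat 3 are confined to {black, purple}, which locks those values in; drop them from seat 1, seat 4, seat 6, seat 8.
That leaves seat 1 = yellow. So seat 6, seat 7 can't be yellow.
seat 4 must be orange (only option left). Remove orange from seat 6, seat 7.
So seat 6 = white.

white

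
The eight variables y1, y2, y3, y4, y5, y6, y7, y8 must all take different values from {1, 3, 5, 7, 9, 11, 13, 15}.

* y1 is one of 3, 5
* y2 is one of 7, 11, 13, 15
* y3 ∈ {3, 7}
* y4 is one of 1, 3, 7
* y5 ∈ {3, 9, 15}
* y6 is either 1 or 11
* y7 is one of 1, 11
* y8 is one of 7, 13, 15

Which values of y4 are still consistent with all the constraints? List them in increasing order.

The 8 variables together cover exactly {1, 3, 5, 7, 9, 11, 13, 15} — 8 values for 8 variables — and 5 appears only in y1's list, so y1 = 5.
The 7 still-open variables draw from only 7 values {1, 3, 7, 9, 11, 13, 15}, so each is used; only y5 can be 9, hence y5 = 9.
y6 and y7 share exactly the 2 values {1, 11}; by pigeonhole those values go to them, so strike 1, 11 from y2, y4.
The 2 variables y3 and y4 are confined to {3, 7}, which locks those values in; drop them from y2, y8.
No further eliminations apply; y4 can still be any of 3, 7.

3, 7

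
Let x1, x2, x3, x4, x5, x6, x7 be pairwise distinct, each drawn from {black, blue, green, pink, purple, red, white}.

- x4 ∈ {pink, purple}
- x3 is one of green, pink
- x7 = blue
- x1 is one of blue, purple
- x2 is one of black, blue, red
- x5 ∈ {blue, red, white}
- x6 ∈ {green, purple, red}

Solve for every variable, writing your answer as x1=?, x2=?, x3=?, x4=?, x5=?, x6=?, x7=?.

x7's domain is down to {blue}, so x7 = blue. Remove blue from x1, x2, x5.
x1's domain is down to {purple}, so x1 = purple. Strike purple from x4, x6.
x4 must be pink (only option left). Remove pink from x3.
That leaves x3 = green. Eliminate green elsewhere: x6.
x6 must be red (only option left). So x2, x5 can't be red.
That leaves x2 = black.
x5 has just one choice, so x5 = white.

x1=purple, x2=black, x3=green, x4=pink, x5=white, x6=red, x7=blue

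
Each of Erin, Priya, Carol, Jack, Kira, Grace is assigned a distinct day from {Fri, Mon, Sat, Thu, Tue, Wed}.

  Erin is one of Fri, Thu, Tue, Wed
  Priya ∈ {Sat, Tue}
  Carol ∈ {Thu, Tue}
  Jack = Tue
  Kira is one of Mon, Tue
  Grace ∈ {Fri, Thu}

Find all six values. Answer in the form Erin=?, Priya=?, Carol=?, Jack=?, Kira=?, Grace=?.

Erin=Wed, Priya=Sat, Carol=Thu, Jack=Tue, Kira=Mon, Grace=Fri

Jack must be Tue (only option left). Strike Tue from Erin, Priya, Carol, Kira.
Kira has just one choice, so Kira = Mon.
Priya must be Sat (only option left).
Carol's domain is down to {Thu}, so Carol = Thu. Remove Thu from Erin, Grace.
Grace must be Fri (only option left). Strike Fri from Erin.
Erin must be Wed (only option left).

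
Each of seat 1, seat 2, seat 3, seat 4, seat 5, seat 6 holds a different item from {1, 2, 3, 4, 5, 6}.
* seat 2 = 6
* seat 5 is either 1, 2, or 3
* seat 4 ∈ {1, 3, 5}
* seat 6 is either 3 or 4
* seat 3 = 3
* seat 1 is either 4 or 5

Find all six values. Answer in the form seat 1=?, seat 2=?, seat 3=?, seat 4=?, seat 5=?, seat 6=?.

seat 1=5, seat 2=6, seat 3=3, seat 4=1, seat 5=2, seat 6=4

seat 2 must be 6 (only option left).
seat 3 must be 3 (only option left). Remove 3 from seat 4, seat 5, seat 6.
seat 6's domain is down to {4}, so seat 6 = 4. Strike 4 from seat 1.
That leaves seat 1 = 5. Eliminate 5 elsewhere: seat 4.
seat 4 has just one choice, so seat 4 = 1. Eliminate 1 elsewhere: seat 5.
seat 5's domain is down to {2}, so seat 5 = 2.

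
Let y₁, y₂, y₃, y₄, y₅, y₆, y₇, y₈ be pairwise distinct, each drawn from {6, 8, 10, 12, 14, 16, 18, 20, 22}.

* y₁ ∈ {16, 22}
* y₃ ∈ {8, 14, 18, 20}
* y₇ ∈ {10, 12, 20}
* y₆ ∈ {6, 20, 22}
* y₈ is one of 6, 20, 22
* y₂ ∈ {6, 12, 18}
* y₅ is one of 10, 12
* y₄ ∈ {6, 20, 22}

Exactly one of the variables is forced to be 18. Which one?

The 3 variables y₄, y₆, y₈ are confined to {6, 20, 22}, which locks those values in; drop them from y₁, y₂, y₃, y₇.
y₁ has just one choice, so y₁ = 16.
y₅ and y₇ between them cover only {10, 12} — a naked pair. Remove those values from y₂.
So 18 goes to y₂.

y₂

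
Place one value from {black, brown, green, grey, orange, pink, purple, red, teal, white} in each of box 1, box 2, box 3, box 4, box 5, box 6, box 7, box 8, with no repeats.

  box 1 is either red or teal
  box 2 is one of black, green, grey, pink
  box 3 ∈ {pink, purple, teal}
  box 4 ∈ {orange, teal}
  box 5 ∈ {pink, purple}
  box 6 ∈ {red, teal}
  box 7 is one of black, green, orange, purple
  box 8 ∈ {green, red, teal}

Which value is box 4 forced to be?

The 8 variables together cover exactly {black, green, grey, orange, pink, purple, red, teal} — 8 values for 8 variables — and grey appears only in box 2's list, so box 2 = grey.
The 7 still-open variables together cover exactly {black, green, orange, pink, purple, red, teal} — 7 values for 7 variables — and black appears only in box 7's list, so box 7 = black.
Among the 6 still-open variables, green fits only box 8 (and all 6 values in {green, orange, pink, purple, red, teal} must be used), so box 8 = green.
The 5 still-open variables together cover exactly {orange, pink, purple, red, teal} — 5 values for 5 variables — and orange appears only in box 4's list, so box 4 = orange.

orange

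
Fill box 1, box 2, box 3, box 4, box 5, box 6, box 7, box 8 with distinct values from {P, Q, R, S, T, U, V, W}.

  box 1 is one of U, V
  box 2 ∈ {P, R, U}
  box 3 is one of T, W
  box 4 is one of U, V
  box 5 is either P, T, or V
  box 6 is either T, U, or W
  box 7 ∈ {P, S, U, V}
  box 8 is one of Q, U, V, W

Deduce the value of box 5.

The 8 variables draw from only 8 values {P, Q, R, S, T, U, V, W}, so each is used; only box 8 can be Q, hence box 8 = Q.
The 7 still-open variables together cover exactly {P, R, S, T, U, V, W} — 7 values for 7 variables — and R appears only in box 2's list, so box 2 = R.
The 6 still-open variables draw from only 6 values {P, S, T, U, V, W}, so each is used; only box 7 can be S, hence box 7 = S.
The 5 still-open variables draw from only 5 values {P, T, U, V, W}, so each is used; only box 5 can be P, hence box 5 = P.

P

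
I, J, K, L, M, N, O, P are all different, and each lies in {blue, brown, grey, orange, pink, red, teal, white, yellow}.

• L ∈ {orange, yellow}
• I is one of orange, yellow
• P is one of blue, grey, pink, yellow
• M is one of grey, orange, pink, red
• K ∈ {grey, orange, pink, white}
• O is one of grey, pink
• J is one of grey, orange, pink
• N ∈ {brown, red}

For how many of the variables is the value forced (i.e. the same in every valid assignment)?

4

The 8 variables draw from only 8 values {blue, brown, grey, orange, pink, red, white, yellow}, so each is used; only P can be blue, hence P = blue.
The 7 still-open variables draw from only 7 values {brown, grey, orange, pink, red, white, yellow}, so each is used; only N can be brown, hence N = brown.
The 6 still-open variables together cover exactly {grey, orange, pink, red, white, yellow} — 6 values for 6 variables — and red appears only in M's list, so M = red.
Among the 5 still-open variables, white fits only K (and all 5 values in {grey, orange, pink, white, yellow} must be used), so K = white.
The 2 variables I and L are confined to {orange, yellow}, which locks those values in; drop them from J.
Determined: K=white, M=red, N=brown, P=blue. The other variables each still have more than one consistent value. That makes 4.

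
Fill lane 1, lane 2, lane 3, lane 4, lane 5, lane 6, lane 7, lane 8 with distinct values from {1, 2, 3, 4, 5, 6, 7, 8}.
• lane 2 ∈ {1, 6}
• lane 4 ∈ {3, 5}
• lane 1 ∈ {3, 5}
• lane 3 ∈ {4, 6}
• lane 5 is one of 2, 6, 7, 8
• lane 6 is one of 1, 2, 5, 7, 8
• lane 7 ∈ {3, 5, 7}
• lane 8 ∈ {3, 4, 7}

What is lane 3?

6

lane 1 and lane 4 share exactly the 2 values {3, 5}; by pigeonhole those values go to them, so strike 3, 5 from lane 6, lane 7, lane 8.
lane 7 has just one choice, so lane 7 = 7. So lane 5, lane 6, lane 8 can't be 7.
lane 8 must be 4 (only option left). Strike 4 from lane 3.
So lane 3 = 6.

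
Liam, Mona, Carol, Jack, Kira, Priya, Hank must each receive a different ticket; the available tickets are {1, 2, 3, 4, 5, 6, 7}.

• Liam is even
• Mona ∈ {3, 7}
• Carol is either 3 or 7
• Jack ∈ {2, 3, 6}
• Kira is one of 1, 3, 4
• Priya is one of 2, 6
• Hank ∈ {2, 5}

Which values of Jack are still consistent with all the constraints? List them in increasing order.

The 7 variables together cover exactly {1, 2, 3, 4, 5, 6, 7} — 7 values for 7 variables — and 1 appears only in Kira's list, so Kira = 1.
The 6 still-open variables together cover exactly {2, 3, 4, 5, 6, 7} — 6 values for 6 variables — and 4 appears only in Liam's list, so Liam = 4.
The 5 still-open variables draw from only 5 values {2, 3, 5, 6, 7}, so each is used; only Hank can be 5, hence Hank = 5.
Mona and Carol between them cover only {3, 7} — a naked pair. Remove those values from Jack.
No further eliminations apply; Jack can still be any of 2, 6.

2, 6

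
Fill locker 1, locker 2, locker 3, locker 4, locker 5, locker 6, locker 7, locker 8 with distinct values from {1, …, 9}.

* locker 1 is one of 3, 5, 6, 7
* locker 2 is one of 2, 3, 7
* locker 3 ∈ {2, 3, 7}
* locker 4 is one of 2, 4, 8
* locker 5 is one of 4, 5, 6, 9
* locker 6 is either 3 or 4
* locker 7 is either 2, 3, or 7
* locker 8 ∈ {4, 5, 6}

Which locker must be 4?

locker 6

Among the 8 variables, 8 fits only locker 4 (and all 8 values in {2, 3, 4, 5, 6, 7, 8, 9} must be used), so locker 4 = 8.
Among the 7 still-open variables, 9 fits only locker 5 (and all 7 values in {2, 3, 4, 5, 6, 7, 9} must be used), so locker 5 = 9.
locker 2, locker 3, locker 7 between them cover only {2, 3, 7} — a naked triple. Remove those values from locker 1, locker 6.
So 4 goes to locker 6.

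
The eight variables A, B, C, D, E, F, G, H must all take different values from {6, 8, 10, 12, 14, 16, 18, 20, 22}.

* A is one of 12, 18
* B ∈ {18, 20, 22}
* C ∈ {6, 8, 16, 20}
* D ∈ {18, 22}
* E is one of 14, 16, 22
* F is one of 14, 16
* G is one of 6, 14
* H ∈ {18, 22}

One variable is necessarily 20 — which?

B

The 8 variables together cover exactly {6, 8, 12, 14, 16, 18, 20, 22} — 8 values for 8 variables — and 8 appears only in C's list, so C = 8.
The 7 still-open variables together cover exactly {6, 12, 14, 16, 18, 20, 22} — 7 values for 7 variables — and 6 appears only in G's list, so G = 6.
The 6 still-open variables draw from only 6 values {12, 14, 16, 18, 20, 22}, so each is used; only A can be 12, hence A = 12.
The 5 still-open variables draw from only 5 values {14, 16, 18, 20, 22}, so each is used; only B can be 20, hence B = 20.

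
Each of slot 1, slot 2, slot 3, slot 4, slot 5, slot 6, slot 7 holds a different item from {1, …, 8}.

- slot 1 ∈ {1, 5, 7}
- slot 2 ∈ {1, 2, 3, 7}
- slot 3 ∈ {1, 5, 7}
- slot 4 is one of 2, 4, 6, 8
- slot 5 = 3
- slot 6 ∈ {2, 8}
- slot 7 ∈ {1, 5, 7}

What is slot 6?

8

slot 5's domain is down to {3}, so slot 5 = 3. Eliminate 3 elsewhere: slot 2.
slot 1, slot 3, slot 7 between them cover only {1, 5, 7} — a naked triple. Remove those values from slot 2.
slot 2 has just one choice, so slot 2 = 2. Eliminate 2 elsewhere: slot 4, slot 6.
So slot 6 = 8.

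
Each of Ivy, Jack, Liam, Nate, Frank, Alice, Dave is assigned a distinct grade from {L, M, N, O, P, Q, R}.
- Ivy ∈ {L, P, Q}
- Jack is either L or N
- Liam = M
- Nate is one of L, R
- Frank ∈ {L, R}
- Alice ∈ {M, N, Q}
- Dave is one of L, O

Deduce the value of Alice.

Q

Liam has just one choice, so Liam = M. Strike M from Alice.
The 6 still-open variables draw from only 6 values {L, N, O, P, Q, R}, so each is used; only Dave can be O, hence Dave = O.
Among the 5 still-open variables, P fits only Ivy (and all 5 values in {L, N, P, Q, R} must be used), so Ivy = P.
The 4 still-open variables together cover exactly {L, N, Q, R} — 4 values for 4 variables — and Q appears only in Alice's list, so Alice = Q.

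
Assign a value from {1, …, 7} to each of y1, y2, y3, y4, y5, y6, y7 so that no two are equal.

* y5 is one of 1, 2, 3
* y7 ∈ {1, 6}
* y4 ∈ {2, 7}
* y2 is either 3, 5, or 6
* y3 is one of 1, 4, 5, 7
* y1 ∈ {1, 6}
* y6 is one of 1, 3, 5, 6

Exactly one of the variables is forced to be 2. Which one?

Among the 7 variables, 4 fits only y3 (and all 7 values in {1, 2, 3, 4, 5, 6, 7} must be used), so y3 = 4.
Among the 6 still-open variables, 7 fits only y4 (and all 6 values in {1, 2, 3, 5, 6, 7} must be used), so y4 = 7.
The 5 still-open variables together cover exactly {1, 2, 3, 5, 6} — 5 values for 5 variables — and 2 appears only in y5's list, so y5 = 2.

y5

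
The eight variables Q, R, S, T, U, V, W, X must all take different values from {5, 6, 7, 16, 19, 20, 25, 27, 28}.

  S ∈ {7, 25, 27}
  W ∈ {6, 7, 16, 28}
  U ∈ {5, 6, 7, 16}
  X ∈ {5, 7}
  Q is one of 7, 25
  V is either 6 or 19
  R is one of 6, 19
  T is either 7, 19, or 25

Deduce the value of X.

The 8 variables draw from only 8 values {5, 6, 7, 16, 19, 25, 27, 28}, so each is used; only S can be 27, hence S = 27.
Among the 7 still-open variables, 28 fits only W (and all 7 values in {5, 6, 7, 16, 19, 25, 28} must be used), so W = 28.
Among the 6 still-open variables, 16 fits only U (and all 6 values in {5, 6, 7, 16, 19, 25} must be used), so U = 16.
The 5 still-open variables draw from only 5 values {5, 6, 7, 19, 25}, so each is used; only X can be 5, hence X = 5.

5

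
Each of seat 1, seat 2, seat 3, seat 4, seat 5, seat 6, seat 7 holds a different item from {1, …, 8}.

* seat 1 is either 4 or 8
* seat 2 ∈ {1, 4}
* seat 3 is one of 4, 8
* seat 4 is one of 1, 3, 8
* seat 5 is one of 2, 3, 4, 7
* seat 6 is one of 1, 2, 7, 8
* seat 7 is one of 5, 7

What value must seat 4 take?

The 7 variables draw from only 7 values {1, 2, 3, 4, 5, 7, 8}, so each is used; only seat 7 can be 5, hence seat 7 = 5.
seat 1 and seat 3 share exactly the 2 values {4, 8}; by pigeonhole those values go to them, so strike 4, 8 from seat 2, seat 4, seat 5, seat 6.
seat 2's domain is down to {1}, so seat 2 = 1. Eliminate 1 elsewhere: seat 4, seat 6.
So seat 4 = 3.

3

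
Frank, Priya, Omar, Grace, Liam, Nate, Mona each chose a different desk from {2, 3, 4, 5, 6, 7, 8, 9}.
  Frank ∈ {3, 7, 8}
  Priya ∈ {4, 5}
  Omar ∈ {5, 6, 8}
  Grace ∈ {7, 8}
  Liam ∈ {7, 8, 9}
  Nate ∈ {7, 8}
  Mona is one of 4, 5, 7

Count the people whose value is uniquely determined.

Among the 7 variables, 3 fits only Frank (and all 7 values in {3, 4, 5, 6, 7, 8, 9} must be used), so Frank = 3.
The 6 still-open variables draw from only 6 values {4, 5, 6, 7, 8, 9}, so each is used; only Omar can be 6, hence Omar = 6.
Among the 5 still-open variables, 9 fits only Liam (and all 5 values in {4, 5, 7, 8, 9} must be used), so Liam = 9.
Grace and Nate share exactly the 2 values {7, 8}; by pigeonhole those values go to them, so strike 7, 8 from Mona.
Determined: Frank=3, Omar=6, Liam=9. The other people each still have more than one consistent value. That makes 3.

3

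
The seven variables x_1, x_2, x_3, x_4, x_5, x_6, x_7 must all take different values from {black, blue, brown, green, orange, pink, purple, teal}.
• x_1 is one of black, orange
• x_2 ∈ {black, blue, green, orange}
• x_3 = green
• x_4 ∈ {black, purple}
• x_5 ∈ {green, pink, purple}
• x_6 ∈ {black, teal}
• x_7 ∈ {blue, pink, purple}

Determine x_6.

teal

x_3 must be green (only option left). Eliminate green elsewhere: x_2, x_5.
Among the 6 still-open variables, teal fits only x_6 (and all 6 values in {black, blue, orange, pink, purple, teal} must be used), so x_6 = teal.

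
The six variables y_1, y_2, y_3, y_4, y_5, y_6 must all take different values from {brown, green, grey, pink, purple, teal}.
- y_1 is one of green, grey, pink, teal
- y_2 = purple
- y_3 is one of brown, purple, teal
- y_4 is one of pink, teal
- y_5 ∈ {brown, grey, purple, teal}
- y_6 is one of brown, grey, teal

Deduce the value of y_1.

green

y_2 must be purple (only option left). Strike purple from y_3, y_5.
Among the 5 still-open variables, green fits only y_1 (and all 5 values in {brown, green, grey, pink, teal} must be used), so y_1 = green.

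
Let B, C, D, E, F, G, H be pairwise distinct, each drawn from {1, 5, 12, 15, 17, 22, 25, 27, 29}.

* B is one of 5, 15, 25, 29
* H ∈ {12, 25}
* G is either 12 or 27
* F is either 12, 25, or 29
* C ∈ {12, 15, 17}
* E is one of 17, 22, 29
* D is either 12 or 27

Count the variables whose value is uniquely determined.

The 2 variables D and G are confined to {12, 27}, which locks those values in; drop them from C, F, H.
That leaves H = 25. Eliminate 25 elsewhere: B, F.
F must be 29 (only option left). Eliminate 29 elsewhere: B, E.
Determined: F=29, H=25. The other variables each still have more than one consistent value. That makes 2.

2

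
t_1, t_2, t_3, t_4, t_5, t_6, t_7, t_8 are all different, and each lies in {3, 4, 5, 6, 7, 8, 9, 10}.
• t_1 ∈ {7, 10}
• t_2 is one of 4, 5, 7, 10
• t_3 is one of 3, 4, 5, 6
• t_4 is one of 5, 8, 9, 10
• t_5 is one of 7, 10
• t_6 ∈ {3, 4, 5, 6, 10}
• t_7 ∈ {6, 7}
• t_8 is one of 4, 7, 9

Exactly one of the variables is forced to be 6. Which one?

t_7

Among the 8 variables, 8 fits only t_4 (and all 8 values in {3, 4, 5, 6, 7, 8, 9, 10} must be used), so t_4 = 8.
The 7 still-open variables together cover exactly {3, 4, 5, 6, 7, 9, 10} — 7 values for 7 variables — and 9 appears only in t_8's list, so t_8 = 9.
t_1 and t_5 share exactly the 2 values {7, 10}; by pigeonhole those values go to them, so strike 7, 10 from t_2, t_6, t_7.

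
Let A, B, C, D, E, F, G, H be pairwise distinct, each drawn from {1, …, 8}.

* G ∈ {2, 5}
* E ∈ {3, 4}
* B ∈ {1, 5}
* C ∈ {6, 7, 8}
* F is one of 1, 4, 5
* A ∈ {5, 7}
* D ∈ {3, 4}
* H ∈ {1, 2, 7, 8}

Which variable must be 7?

A

Among the 8 variables, 6 fits only C (and all 8 values in {1, 2, 3, 4, 5, 6, 7, 8} must be used), so C = 6.
Among the 7 still-open variables, 8 fits only H (and all 7 values in {1, 2, 3, 4, 5, 7, 8} must be used), so H = 8.
The 6 still-open variables draw from only 6 values {1, 2, 3, 4, 5, 7}, so each is used; only G can be 2, hence G = 2.
The 5 still-open variables draw from only 5 values {1, 3, 4, 5, 7}, so each is used; only A can be 7, hence A = 7.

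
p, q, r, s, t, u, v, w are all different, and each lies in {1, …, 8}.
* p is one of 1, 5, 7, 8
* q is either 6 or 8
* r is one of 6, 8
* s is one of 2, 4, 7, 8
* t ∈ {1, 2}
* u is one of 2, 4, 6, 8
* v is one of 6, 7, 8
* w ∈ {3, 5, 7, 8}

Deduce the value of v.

Among the 8 variables, 3 fits only w (and all 8 values in {1, 2, 3, 4, 5, 6, 7, 8} must be used), so w = 3.
Among the 7 still-open variables, 5 fits only p (and all 7 values in {1, 2, 4, 5, 6, 7, 8} must be used), so p = 5.
Among the 6 still-open variables, 1 fits only t (and all 6 values in {1, 2, 4, 6, 7, 8} must be used), so t = 1.
The 2 variables q and r are confined to {6, 8}, which locks those values in; drop them from s, u, v.
So v = 7.

7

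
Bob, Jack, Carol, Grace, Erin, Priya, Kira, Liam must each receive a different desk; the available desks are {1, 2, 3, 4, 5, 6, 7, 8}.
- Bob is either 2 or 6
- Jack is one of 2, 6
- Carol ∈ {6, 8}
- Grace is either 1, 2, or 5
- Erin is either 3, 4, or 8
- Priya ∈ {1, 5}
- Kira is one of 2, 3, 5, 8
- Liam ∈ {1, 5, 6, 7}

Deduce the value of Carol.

8

The 8 variables together cover exactly {1, 2, 3, 4, 5, 6, 7, 8} — 8 values for 8 variables — and 4 appears only in Erin's list, so Erin = 4.
The 7 still-open variables together cover exactly {1, 2, 3, 5, 6, 7, 8} — 7 values for 7 variables — and 3 appears only in Kira's list, so Kira = 3.
The 6 still-open variables together cover exactly {1, 2, 5, 6, 7, 8} — 6 values for 6 variables — and 7 appears only in Liam's list, so Liam = 7.
The 5 still-open variables together cover exactly {1, 2, 5, 6, 8} — 5 values for 5 variables — and 8 appears only in Carol's list, so Carol = 8.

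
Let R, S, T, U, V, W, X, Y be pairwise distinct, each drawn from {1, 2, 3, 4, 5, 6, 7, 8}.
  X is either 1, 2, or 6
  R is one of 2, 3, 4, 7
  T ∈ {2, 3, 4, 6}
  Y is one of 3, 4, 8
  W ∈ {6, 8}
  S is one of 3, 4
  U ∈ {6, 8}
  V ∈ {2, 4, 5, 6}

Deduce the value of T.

Among the 8 variables, 1 fits only X (and all 8 values in {1, 2, 3, 4, 5, 6, 7, 8} must be used), so X = 1.
Among the 7 still-open variables, 5 fits only V (and all 7 values in {2, 3, 4, 5, 6, 7, 8} must be used), so V = 5.
The 6 still-open variables draw from only 6 values {2, 3, 4, 6, 7, 8}, so each is used; only R can be 7, hence R = 7.
The 5 still-open variables together cover exactly {2, 3, 4, 6, 8} — 5 values for 5 variables — and 2 appears only in T's list, so T = 2.

2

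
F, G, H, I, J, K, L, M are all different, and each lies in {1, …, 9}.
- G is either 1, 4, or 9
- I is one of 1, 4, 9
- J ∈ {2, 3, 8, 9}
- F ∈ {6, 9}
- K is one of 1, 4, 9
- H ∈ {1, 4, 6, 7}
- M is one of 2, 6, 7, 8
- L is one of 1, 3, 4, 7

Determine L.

3

G, I, K share exactly the 3 values {1, 4, 9}; by pigeonhole those values go to them, so strike 1, 4, 9 from F, H, J, L.
F must be 6 (only option left). Strike 6 from H, M.
H must be 7 (only option left). Eliminate 7 elsewhere: L, M.
So L = 3.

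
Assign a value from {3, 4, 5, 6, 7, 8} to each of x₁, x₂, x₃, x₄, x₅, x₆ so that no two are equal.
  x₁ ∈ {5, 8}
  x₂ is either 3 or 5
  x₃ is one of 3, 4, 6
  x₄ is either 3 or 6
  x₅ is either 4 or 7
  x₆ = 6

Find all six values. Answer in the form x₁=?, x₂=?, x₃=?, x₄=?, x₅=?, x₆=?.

x₆'s domain is down to {6}, so x₆ = 6. Strike 6 from x₃, x₄.
x₄ must be 3 (only option left). Eliminate 3 elsewhere: x₂, x₃.
x₂'s domain is down to {5}, so x₂ = 5. Eliminate 5 elsewhere: x₁.
x₃ has just one choice, so x₃ = 4. So x₅ can't be 4.
x₅ has just one choice, so x₅ = 7.
x₁ must be 8 (only option left).

x₁=8, x₂=5, x₃=4, x₄=3, x₅=7, x₆=6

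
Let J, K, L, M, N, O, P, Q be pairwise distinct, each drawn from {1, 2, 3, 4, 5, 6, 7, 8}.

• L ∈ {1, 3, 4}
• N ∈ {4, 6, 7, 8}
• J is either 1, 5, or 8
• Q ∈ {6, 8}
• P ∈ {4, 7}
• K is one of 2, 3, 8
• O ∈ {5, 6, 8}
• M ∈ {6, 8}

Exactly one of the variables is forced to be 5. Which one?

The 8 variables together cover exactly {1, 2, 3, 4, 5, 6, 7, 8} — 8 values for 8 variables — and 2 appears only in K's list, so K = 2.
Among the 7 still-open variables, 3 fits only L (and all 7 values in {1, 3, 4, 5, 6, 7, 8} must be used), so L = 3.
The 6 still-open variables draw from only 6 values {1, 4, 5, 6, 7, 8}, so each is used; only J can be 1, hence J = 1.
The 5 still-open variables draw from only 5 values {4, 5, 6, 7, 8}, so each is used; only O can be 5, hence O = 5.

O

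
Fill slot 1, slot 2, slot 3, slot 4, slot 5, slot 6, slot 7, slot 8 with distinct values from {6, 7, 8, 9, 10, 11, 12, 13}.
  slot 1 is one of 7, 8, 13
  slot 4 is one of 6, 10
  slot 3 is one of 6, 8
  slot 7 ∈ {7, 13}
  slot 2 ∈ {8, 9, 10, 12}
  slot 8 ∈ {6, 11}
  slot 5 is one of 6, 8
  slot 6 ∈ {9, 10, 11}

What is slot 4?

The 8 variables together cover exactly {6, 7, 8, 9, 10, 11, 12, 13} — 8 values for 8 variables — and 12 appears only in slot 2's list, so slot 2 = 12.
Among the 7 still-open variables, 9 fits only slot 6 (and all 7 values in {6, 7, 8, 9, 10, 11, 13} must be used), so slot 6 = 9.
The 6 still-open variables together cover exactly {6, 7, 8, 10, 11, 13} — 6 values for 6 variables — and 10 appears only in slot 4's list, so slot 4 = 10.

10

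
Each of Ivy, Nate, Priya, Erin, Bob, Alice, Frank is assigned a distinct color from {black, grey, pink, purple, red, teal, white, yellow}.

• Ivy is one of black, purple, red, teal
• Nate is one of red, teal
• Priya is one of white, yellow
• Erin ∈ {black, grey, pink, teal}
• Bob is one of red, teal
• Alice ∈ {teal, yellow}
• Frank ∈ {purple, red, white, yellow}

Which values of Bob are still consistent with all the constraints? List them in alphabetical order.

The 2 variables Nate and Bob are confined to {red, teal}, which locks those values in; drop them from Ivy, Erin, Alice, Frank.
Alice must be yellow (only option left). Eliminate yellow elsewhere: Priya, Frank.
Priya has just one choice, so Priya = white. Remove white from Frank.
That leaves Frank = purple. Eliminate purple elsewhere: Ivy.
Ivy must be black (only option left). Eliminate black elsewhere: Erin.
No further eliminations apply; Bob can still be any of red, teal.

red, teal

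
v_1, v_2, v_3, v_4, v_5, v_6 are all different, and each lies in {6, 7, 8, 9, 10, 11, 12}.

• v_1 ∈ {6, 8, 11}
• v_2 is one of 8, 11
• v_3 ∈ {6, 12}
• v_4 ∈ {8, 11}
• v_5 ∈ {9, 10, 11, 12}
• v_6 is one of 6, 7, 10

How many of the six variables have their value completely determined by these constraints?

The 2 variables v_2 and v_4 are confined to {8, 11}, which locks those values in; drop them from v_1, v_5.
That leaves v_1 = 6. So v_3, v_6 can't be 6.
v_3's domain is down to {12}, so v_3 = 12. Strike 12 from v_5.
Determined: v_1=6, v_3=12. The other variables each still have more than one consistent value. That makes 2.

2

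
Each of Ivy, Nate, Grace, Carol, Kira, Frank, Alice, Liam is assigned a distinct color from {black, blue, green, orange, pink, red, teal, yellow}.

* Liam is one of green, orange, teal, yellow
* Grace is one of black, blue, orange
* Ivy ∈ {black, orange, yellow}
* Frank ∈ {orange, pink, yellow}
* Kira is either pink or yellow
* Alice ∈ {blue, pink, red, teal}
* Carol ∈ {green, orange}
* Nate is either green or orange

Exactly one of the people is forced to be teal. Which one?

The 8 variables together cover exactly {black, blue, green, orange, pink, red, teal, yellow} — 8 values for 8 variables — and red appears only in Alice's list, so Alice = red.
The 7 still-open variables draw from only 7 values {black, blue, green, orange, pink, teal, yellow}, so each is used; only Grace can be blue, hence Grace = blue.
The 6 still-open variables together cover exactly {black, green, orange, pink, teal, yellow} — 6 values for 6 variables — and black appears only in Ivy's list, so Ivy = black.
The 5 still-open variables together cover exactly {green, orange, pink, teal, yellow} — 5 values for 5 variables — and teal appears only in Liam's list, so Liam = teal.

Liam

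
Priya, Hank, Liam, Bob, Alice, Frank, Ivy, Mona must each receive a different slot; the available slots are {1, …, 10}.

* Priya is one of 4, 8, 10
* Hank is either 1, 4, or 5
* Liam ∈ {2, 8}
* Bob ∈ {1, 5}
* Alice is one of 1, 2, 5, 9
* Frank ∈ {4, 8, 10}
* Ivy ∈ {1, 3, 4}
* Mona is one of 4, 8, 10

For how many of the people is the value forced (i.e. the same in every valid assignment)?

3

The 8 variables together cover exactly {1, 2, 3, 4, 5, 8, 9, 10} — 8 values for 8 variables — and 3 appears only in Ivy's list, so Ivy = 3.
The 7 still-open variables draw from only 7 values {1, 2, 4, 5, 8, 9, 10}, so each is used; only Alice can be 9, hence Alice = 9.
The 6 still-open variables together cover exactly {1, 2, 4, 5, 8, 10} — 6 values for 6 variables — and 2 appears only in Liam's list, so Liam = 2.
The 3 variables Priya, Frank, Mona are confined to {4, 8, 10}, which locks those values in; drop them from Hank.
Determined: Liam=2, Alice=9, Ivy=3. The other people each still have more than one consistent value. That makes 3.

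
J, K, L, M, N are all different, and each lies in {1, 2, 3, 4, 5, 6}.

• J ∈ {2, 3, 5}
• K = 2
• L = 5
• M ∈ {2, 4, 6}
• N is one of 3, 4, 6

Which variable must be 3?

K has just one choice, so K = 2. Eliminate 2 elsewhere: J, M.
L's domain is down to {5}, so L = 5. So J can't be 5.
So 3 goes to J.

J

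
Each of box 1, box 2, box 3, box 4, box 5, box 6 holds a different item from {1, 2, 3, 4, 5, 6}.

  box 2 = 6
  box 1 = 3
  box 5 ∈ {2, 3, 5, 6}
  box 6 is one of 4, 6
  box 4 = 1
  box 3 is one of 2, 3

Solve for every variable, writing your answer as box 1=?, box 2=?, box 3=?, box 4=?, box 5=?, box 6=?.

box 1=3, box 2=6, box 3=2, box 4=1, box 5=5, box 6=4

box 1 has just one choice, so box 1 = 3. So box 3, box 5 can't be 3.
box 2 has just one choice, so box 2 = 6. So box 5, box 6 can't be 6.
That leaves box 3 = 2. Strike 2 from box 5.
box 4 must be 1 (only option left).
box 5 has just one choice, so box 5 = 5.
box 6's domain is down to {4}, so box 6 = 4.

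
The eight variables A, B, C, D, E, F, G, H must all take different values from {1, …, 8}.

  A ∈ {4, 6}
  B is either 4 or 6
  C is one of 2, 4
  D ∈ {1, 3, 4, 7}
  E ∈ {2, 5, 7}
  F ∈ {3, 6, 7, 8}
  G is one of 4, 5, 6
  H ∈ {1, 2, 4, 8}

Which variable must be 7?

E

A and B share exactly the 2 values {4, 6}; by pigeonhole those values go to them, so strike 4, 6 from C, D, F, G, H.
C has just one choice, so C = 2. Strike 2 from E, H.
G must be 5 (only option left). So E can't be 5.
So 7 goes to E.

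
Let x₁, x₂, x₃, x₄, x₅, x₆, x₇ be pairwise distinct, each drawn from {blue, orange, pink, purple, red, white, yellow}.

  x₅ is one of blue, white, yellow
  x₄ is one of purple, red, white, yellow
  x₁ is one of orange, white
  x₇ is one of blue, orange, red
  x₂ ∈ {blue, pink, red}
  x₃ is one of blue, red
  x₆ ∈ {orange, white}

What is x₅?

yellow

The 7 variables together cover exactly {blue, orange, pink, purple, red, white, yellow} — 7 values for 7 variables — and pink appears only in x₂'s list, so x₂ = pink.
The 6 still-open variables together cover exactly {blue, orange, purple, red, white, yellow} — 6 values for 6 variables — and purple appears only in x₄'s list, so x₄ = purple.
The 5 still-open variables draw from only 5 values {blue, orange, red, white, yellow}, so each is used; only x₅ can be yellow, hence x₅ = yellow.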